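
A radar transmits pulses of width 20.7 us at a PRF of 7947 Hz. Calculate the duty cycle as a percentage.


DC = 20.7e-6 * 7947 * 100 = 16.45%

16.45%


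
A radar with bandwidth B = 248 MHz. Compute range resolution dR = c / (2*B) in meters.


dR = 3e8 / (2 * 248000000.0) = 0.6 m

0.6 m


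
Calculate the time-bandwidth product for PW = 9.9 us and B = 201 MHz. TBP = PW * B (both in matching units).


TBP = 9.9 * 201 = 1989.9

1989.9


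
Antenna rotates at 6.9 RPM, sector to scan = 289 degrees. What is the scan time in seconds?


t = 289 / (6.9 * 360) * 60 = 6.98 s

6.98 s


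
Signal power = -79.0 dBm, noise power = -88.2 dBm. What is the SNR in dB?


SNR = -79.0 - (-88.2) = 9.2 dB

9.2 dB


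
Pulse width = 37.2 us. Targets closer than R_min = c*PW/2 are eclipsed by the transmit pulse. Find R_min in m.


R_min = 3e8 * 37.2e-6 / 2 = 5580.0 m

5580.0 m


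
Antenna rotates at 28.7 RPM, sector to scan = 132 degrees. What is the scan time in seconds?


t = 132 / (28.7 * 360) * 60 = 0.77 s

0.77 s


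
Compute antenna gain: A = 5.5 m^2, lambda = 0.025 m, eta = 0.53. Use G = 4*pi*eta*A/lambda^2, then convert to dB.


G_linear = 4*pi*0.53*5.5/0.025^2 = 58609.55
G_dB = 10*log10(58609.55) = 47.7 dB

47.7 dB


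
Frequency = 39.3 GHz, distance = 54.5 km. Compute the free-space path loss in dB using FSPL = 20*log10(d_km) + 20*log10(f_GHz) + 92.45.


20*log10(54.5) = 34.73
20*log10(39.3) = 31.89
FSPL = 159.1 dB

159.1 dB


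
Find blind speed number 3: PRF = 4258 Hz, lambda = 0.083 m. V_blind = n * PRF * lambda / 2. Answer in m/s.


V_blind = 3 * 4258 * 0.083 / 2 = 530.1 m/s

530.1 m/s


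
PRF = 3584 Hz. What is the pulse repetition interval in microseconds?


PRI = 1/3584 = 0.0002790179 s = 279.0 us

279.0 us


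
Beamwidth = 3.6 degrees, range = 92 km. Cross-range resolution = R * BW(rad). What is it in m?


BW_rad = 0.062831853
CR = 92000 * 0.062831853 = 5780.5 m

5780.5 m


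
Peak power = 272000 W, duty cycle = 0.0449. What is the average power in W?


P_avg = 272000 * 0.0449 = 12212.8 W

12212.8 W


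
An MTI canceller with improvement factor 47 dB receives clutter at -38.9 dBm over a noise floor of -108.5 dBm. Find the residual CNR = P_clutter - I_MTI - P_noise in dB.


CNR = -38.9 - 47 - (-108.5) = 22.6 dB

22.6 dB


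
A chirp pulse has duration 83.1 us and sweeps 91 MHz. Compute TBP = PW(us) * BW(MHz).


TBP = 83.1 * 91 = 7562.1

7562.1


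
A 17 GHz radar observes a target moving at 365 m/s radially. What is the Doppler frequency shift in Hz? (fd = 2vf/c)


fd = 2 * 365 * 17000000000.0 / 3e8 = 41366.7 Hz

41366.7 Hz


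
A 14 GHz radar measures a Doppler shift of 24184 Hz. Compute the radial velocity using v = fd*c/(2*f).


v = 24184 * 3e8 / (2 * 14000000000.0) = 259.1 m/s

259.1 m/s


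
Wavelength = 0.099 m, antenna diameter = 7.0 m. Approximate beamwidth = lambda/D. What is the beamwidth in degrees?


BW_rad = 0.099 / 7.0 = 0.014143
BW_deg = 0.81 degrees

0.81 degrees


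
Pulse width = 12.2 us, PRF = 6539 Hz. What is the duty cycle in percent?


DC = 12.2e-6 * 6539 * 100 = 7.98%

7.98%


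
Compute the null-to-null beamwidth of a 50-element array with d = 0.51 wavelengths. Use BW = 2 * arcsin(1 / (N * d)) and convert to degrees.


1/(N*d) = 1/(50*0.51) = 0.039216
BW = 2*arcsin(0.039216) = 4.5 degrees

4.5 degrees


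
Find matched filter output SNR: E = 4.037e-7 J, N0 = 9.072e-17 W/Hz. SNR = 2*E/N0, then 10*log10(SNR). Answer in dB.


SNR_lin = 2 * 4.037e-7 / 9.072e-17 = 8.9e9
SNR_dB = 10*log10(8.9e9) = 99.5 dB

99.5 dB


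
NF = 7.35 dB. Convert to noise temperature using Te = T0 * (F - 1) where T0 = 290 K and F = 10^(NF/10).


NF_lin = 10^(7.35/10) = 5.432503
Te = 290 * (5.432503 - 1) = 1285.4 K

1285.4 K


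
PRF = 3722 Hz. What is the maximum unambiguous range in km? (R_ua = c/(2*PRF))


R_ua = 3e8 / (2 * 3722) = 40300.9 m = 40.3 km

40.3 km


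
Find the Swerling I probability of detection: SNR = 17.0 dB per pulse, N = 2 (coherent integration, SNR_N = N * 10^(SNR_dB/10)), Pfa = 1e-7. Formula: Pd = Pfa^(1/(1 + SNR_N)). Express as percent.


SNR_lin = 10^(17.0/10) = 50.11872
SNR_N = 2 * 50.11872 = 100.23744
1/(1 + SNR_N) = 1/101.23744 = 0.0098778
Pd = (1e-7)^0.0098778 = 0.85282
Pd = 85.3%

85.3%


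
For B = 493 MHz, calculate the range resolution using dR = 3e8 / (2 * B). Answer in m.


dR = 3e8 / (2 * 493000000.0) = 0.3 m

0.3 m


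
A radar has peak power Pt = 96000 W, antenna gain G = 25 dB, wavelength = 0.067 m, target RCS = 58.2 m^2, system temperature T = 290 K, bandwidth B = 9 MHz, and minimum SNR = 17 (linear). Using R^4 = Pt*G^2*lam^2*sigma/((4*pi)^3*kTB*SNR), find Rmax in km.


G_lin = 10^(25/10) = 316.227766
R^4 = 96000 * 316.227766^2 * 0.067^2 * 58.2 / ((4*pi)^3 * 1.38e-23 * 290 * 9000000.0 * 17)
R^4 = 2.06417e18 m^4
R_max = (2.06417e18)^(1/4) = 37904.1 m = 37.9 km

37.9 km


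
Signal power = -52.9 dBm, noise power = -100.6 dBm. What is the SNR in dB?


SNR = -52.9 - (-100.6) = 47.7 dB

47.7 dB


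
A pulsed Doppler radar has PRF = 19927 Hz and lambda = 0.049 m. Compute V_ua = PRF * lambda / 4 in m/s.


V_ua = 19927 * 0.049 / 4 = 244.1 m/s

244.1 m/s


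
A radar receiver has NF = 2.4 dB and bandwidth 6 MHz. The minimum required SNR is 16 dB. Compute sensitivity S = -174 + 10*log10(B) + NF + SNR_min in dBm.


10*log10(6000000.0) = 67.78
S = -174 + 67.78 + 2.4 + 16 = -87.8 dBm

-87.8 dBm


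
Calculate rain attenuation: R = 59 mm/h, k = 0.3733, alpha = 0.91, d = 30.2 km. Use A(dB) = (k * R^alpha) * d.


gamma = 0.3733 * 59^0.91 = 15.259255 dB/km
A = 15.259255 * 30.2 = 460.83 dB

460.83 dB


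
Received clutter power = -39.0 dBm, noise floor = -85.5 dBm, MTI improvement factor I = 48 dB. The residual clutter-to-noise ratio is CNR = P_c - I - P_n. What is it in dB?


CNR = -39.0 - 48 - (-85.5) = -1.5 dB

-1.5 dB


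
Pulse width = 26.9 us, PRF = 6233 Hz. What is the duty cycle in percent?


DC = 26.9e-6 * 6233 * 100 = 16.77%

16.77%


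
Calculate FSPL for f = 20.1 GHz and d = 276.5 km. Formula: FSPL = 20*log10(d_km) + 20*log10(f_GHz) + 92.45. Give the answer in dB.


20*log10(276.5) = 48.83
20*log10(20.1) = 26.06
FSPL = 167.3 dB

167.3 dB


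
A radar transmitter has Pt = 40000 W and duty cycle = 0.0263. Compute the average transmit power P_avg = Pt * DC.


P_avg = 40000 * 0.0263 = 1052.0 W

1052.0 W


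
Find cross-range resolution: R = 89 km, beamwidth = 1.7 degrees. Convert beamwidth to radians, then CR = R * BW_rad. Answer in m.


BW_rad = 0.029670597
CR = 89000 * 0.029670597 = 2640.7 m

2640.7 m


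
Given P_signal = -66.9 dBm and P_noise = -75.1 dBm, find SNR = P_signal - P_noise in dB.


SNR = -66.9 - (-75.1) = 8.2 dB

8.2 dB


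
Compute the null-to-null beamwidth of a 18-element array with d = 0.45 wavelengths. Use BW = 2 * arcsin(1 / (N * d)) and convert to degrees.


1/(N*d) = 1/(18*0.45) = 0.123457
BW = 2*arcsin(0.123457) = 14.2 degrees

14.2 degrees


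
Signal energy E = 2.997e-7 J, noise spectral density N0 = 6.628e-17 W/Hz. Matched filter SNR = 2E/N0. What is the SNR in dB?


SNR_lin = 2 * 2.997e-7 / 6.628e-17 = 9.043e9
SNR_dB = 10*log10(9.043e9) = 99.6 dB

99.6 dB


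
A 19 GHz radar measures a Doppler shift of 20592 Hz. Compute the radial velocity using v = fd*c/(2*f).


v = 20592 * 3e8 / (2 * 19000000000.0) = 162.6 m/s

162.6 m/s


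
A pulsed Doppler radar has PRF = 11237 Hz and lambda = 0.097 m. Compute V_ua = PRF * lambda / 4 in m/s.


V_ua = 11237 * 0.097 / 4 = 272.5 m/s

272.5 m/s


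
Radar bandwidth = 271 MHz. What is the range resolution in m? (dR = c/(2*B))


dR = 3e8 / (2 * 271000000.0) = 0.55 m

0.55 m


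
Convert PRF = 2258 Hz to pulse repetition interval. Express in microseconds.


PRI = 1/2258 = 0.0004428698 s = 442.9 us

442.9 us


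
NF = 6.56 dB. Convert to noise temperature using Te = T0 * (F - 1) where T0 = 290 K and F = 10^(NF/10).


NF_lin = 10^(6.56/10) = 4.528976
Te = 290 * (4.528976 - 1) = 1023.4 K

1023.4 K


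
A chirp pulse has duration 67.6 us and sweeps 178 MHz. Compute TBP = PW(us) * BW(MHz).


TBP = 67.6 * 178 = 12032.8

12032.8


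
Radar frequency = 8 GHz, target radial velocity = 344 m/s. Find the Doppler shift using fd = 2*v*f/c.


fd = 2 * 344 * 8000000000.0 / 3e8 = 18346.7 Hz

18346.7 Hz


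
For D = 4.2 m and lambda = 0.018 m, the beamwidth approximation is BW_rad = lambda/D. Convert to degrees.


BW_rad = 0.018 / 4.2 = 0.004286
BW_deg = 0.25 degrees

0.25 degrees


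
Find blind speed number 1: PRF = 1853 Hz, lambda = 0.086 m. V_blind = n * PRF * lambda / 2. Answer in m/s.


V_blind = 1 * 1853 * 0.086 / 2 = 79.7 m/s

79.7 m/s


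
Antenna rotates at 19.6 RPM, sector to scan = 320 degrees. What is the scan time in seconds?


t = 320 / (19.6 * 360) * 60 = 2.72 s

2.72 s


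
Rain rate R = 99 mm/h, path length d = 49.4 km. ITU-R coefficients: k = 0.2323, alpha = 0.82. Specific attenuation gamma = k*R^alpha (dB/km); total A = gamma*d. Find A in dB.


gamma = 0.2323 * 99^0.82 = 10.057037 dB/km
A = 10.057037 * 49.4 = 496.82 dB

496.82 dB


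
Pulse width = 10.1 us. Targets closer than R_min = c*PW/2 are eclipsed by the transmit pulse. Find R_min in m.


R_min = 3e8 * 10.1e-6 / 2 = 1515.0 m

1515.0 m


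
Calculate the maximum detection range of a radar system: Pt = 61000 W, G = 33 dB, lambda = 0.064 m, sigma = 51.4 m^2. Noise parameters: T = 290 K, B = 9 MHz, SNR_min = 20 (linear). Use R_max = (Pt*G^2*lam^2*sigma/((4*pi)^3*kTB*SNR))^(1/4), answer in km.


G_lin = 10^(33/10) = 1995.262315
R^4 = 61000 * 1995.262315^2 * 0.064^2 * 51.4 / ((4*pi)^3 * 1.38e-23 * 290 * 9000000.0 * 20)
R^4 = 3.57663e19 m^4
R_max = (3.57663e19)^(1/4) = 77333.6 m = 77.3 km

77.3 km


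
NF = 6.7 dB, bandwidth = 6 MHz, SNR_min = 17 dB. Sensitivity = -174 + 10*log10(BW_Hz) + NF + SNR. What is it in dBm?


10*log10(6000000.0) = 67.78
S = -174 + 67.78 + 6.7 + 17 = -82.5 dBm

-82.5 dBm


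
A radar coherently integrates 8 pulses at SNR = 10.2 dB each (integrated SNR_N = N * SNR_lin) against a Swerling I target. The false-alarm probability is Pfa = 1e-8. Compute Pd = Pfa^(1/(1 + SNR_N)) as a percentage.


SNR_lin = 10^(10.2/10) = 10.47129
SNR_N = 8 * 10.47129 = 83.77032
1/(1 + SNR_N) = 1/84.77032 = 0.0117966
Pd = (1e-8)^0.0117966 = 0.80469
Pd = 80.5%

80.5%


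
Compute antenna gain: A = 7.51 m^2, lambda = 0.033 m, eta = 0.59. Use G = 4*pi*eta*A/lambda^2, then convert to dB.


G_linear = 4*pi*0.59*7.51/0.033^2 = 51129.78
G_dB = 10*log10(51129.78) = 47.1 dB

47.1 dB


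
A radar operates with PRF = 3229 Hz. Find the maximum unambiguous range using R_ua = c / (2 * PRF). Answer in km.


R_ua = 3e8 / (2 * 3229) = 46454.0 m = 46.5 km

46.5 km


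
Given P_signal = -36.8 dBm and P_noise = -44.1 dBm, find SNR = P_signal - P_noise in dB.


SNR = -36.8 - (-44.1) = 7.3 dB

7.3 dB


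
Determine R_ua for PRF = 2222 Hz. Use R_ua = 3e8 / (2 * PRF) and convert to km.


R_ua = 3e8 / (2 * 2222) = 67506.8 m = 67.5 km

67.5 km


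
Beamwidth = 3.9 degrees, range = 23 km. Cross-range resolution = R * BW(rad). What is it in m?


BW_rad = 0.068067841
CR = 23000 * 0.068067841 = 1565.6 m

1565.6 m


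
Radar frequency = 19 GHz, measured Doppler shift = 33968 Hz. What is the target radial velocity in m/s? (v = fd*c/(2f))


v = 33968 * 3e8 / (2 * 19000000000.0) = 268.2 m/s

268.2 m/s


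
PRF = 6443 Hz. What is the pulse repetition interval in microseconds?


PRI = 1/6443 = 0.0001552072 s = 155.2 us

155.2 us


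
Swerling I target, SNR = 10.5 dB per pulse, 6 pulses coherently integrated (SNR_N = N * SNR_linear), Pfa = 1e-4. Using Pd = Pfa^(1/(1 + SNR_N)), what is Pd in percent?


SNR_lin = 10^(10.5/10) = 11.22018
SNR_N = 6 * 11.22018 = 67.32108
1/(1 + SNR_N) = 1/68.32108 = 0.0146368
Pd = (1e-4)^0.0146368 = 0.87388
Pd = 87.4%

87.4%


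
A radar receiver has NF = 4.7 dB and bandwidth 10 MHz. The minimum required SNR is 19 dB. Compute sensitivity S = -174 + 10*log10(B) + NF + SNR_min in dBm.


10*log10(10000000.0) = 70.0
S = -174 + 70.0 + 4.7 + 19 = -80.3 dBm

-80.3 dBm


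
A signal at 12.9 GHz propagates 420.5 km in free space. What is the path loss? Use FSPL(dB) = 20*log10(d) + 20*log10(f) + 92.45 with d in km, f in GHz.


20*log10(420.5) = 52.48
20*log10(12.9) = 22.21
FSPL = 167.1 dB

167.1 dB


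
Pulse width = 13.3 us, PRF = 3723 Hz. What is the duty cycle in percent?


DC = 13.3e-6 * 3723 * 100 = 4.95%

4.95%


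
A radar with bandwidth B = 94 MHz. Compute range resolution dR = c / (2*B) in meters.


dR = 3e8 / (2 * 94000000.0) = 1.6 m

1.6 m


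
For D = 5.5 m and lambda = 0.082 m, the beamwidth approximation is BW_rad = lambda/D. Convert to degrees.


BW_rad = 0.082 / 5.5 = 0.014909
BW_deg = 0.85 degrees

0.85 degrees


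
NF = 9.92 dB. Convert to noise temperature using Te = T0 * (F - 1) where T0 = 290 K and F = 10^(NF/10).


NF_lin = 10^(9.92/10) = 9.817479
Te = 290 * (9.817479 - 1) = 2557.1 K

2557.1 K


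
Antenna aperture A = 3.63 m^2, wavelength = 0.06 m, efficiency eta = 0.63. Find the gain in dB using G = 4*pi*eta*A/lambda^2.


G_linear = 4*pi*0.63*3.63/0.06^2 = 7982.79
G_dB = 10*log10(7982.79) = 39.0 dB

39.0 dB


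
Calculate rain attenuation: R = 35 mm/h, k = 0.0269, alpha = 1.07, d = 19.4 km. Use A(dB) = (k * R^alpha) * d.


gamma = 0.0269 * 35^1.07 = 1.20755 dB/km
A = 1.20755 * 19.4 = 23.43 dB

23.43 dB


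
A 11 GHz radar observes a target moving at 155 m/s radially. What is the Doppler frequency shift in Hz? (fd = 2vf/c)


fd = 2 * 155 * 11000000000.0 / 3e8 = 11366.7 Hz

11366.7 Hz


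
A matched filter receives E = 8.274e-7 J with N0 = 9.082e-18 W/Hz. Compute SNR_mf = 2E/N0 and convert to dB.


SNR_lin = 2 * 8.274e-7 / 9.082e-18 = 1.822e11
SNR_dB = 10*log10(1.822e11) = 112.6 dB

112.6 dB


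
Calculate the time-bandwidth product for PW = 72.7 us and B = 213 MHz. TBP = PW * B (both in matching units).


TBP = 72.7 * 213 = 15485.1

15485.1


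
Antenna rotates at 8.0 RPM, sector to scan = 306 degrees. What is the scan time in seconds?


t = 306 / (8.0 * 360) * 60 = 6.38 s

6.38 s


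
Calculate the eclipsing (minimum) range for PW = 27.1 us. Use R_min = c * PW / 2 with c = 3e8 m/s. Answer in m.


R_min = 3e8 * 27.1e-6 / 2 = 4065.0 m

4065.0 m


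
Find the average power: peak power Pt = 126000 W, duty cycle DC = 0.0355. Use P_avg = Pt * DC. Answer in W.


P_avg = 126000 * 0.0355 = 4473.0 W

4473.0 W


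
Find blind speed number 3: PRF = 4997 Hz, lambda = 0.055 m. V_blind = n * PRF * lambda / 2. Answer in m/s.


V_blind = 3 * 4997 * 0.055 / 2 = 412.3 m/s

412.3 m/s


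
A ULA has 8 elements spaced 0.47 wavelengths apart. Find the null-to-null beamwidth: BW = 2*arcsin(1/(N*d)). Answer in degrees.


1/(N*d) = 1/(8*0.47) = 0.265957
BW = 2*arcsin(0.265957) = 30.8 degrees

30.8 degrees


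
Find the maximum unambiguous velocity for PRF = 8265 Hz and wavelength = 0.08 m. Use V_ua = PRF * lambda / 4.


V_ua = 8265 * 0.08 / 4 = 165.3 m/s

165.3 m/s


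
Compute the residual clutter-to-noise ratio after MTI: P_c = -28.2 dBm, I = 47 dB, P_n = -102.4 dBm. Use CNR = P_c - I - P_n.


CNR = -28.2 - 47 - (-102.4) = 27.2 dB

27.2 dB


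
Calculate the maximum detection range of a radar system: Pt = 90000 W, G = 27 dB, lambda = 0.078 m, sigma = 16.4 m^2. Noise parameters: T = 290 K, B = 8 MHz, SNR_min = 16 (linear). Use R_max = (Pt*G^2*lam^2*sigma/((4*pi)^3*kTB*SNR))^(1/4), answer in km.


G_lin = 10^(27/10) = 501.187234
R^4 = 90000 * 501.187234^2 * 0.078^2 * 16.4 / ((4*pi)^3 * 1.38e-23 * 290 * 8000000.0 * 16)
R^4 = 2.21901e18 m^4
R_max = (2.21901e18)^(1/4) = 38595.8 m = 38.6 km

38.6 km


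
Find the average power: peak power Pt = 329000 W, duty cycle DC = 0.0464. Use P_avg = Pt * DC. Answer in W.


P_avg = 329000 * 0.0464 = 15265.6 W

15265.6 W


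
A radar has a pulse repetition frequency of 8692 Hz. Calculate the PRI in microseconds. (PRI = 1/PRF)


PRI = 1/8692 = 0.0001150483 s = 115.0 us

115.0 us


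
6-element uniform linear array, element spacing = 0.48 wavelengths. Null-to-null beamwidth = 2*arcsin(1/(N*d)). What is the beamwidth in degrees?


1/(N*d) = 1/(6*0.48) = 0.347222
BW = 2*arcsin(0.347222) = 40.6 degrees

40.6 degrees


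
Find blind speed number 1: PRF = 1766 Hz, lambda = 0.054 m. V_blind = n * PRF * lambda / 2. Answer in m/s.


V_blind = 1 * 1766 * 0.054 / 2 = 47.7 m/s

47.7 m/s


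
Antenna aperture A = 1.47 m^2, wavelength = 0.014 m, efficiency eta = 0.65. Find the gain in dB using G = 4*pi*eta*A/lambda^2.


G_linear = 4*pi*0.65*1.47/0.014^2 = 61261.06
G_dB = 10*log10(61261.06) = 47.9 dB

47.9 dB


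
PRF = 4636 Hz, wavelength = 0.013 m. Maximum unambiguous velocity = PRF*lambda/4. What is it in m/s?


V_ua = 4636 * 0.013 / 4 = 15.1 m/s

15.1 m/s


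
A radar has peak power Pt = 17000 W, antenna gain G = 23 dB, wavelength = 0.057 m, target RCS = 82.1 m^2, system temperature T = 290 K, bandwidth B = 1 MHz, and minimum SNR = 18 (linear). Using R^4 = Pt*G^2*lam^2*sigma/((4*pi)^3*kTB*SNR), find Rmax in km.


G_lin = 10^(23/10) = 199.526231
R^4 = 17000 * 199.526231^2 * 0.057^2 * 82.1 / ((4*pi)^3 * 1.38e-23 * 290 * 1000000.0 * 18)
R^4 = 1.26288e18 m^4
R_max = (1.26288e18)^(1/4) = 33522.8 m = 33.5 km

33.5 km


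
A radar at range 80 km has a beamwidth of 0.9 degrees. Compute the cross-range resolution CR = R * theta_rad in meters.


BW_rad = 0.015707963
CR = 80000 * 0.015707963 = 1256.6 m

1256.6 m


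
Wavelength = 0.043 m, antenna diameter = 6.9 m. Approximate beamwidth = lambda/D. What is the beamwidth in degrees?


BW_rad = 0.043 / 6.9 = 0.006232
BW_deg = 0.36 degrees

0.36 degrees


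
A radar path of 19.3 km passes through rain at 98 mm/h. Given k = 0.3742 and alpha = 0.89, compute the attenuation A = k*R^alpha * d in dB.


gamma = 0.3742 * 98^0.89 = 22.145984 dB/km
A = 22.145984 * 19.3 = 427.42 dB

427.42 dB


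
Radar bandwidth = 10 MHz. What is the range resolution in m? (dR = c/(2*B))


dR = 3e8 / (2 * 10000000.0) = 15.0 m

15.0 m


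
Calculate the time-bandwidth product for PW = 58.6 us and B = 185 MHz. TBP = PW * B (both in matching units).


TBP = 58.6 * 185 = 10841.0

10841.0


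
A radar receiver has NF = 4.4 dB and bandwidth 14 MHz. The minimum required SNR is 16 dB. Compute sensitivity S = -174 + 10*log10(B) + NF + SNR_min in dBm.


10*log10(14000000.0) = 71.46
S = -174 + 71.46 + 4.4 + 16 = -82.1 dBm

-82.1 dBm


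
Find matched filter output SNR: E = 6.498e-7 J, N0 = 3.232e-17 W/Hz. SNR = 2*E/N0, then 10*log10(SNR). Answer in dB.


SNR_lin = 2 * 6.498e-7 / 3.232e-17 = 4.021e10
SNR_dB = 10*log10(4.021e10) = 106.0 dB

106.0 dB


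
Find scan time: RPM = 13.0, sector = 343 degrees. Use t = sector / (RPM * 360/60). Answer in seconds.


t = 343 / (13.0 * 360) * 60 = 4.4 s

4.4 s


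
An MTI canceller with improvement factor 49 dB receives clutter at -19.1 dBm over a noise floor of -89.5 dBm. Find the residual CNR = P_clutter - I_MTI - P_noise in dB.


CNR = -19.1 - 49 - (-89.5) = 21.4 dB

21.4 dB


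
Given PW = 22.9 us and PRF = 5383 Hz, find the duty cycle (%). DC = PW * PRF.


DC = 22.9e-6 * 5383 * 100 = 12.33%

12.33%


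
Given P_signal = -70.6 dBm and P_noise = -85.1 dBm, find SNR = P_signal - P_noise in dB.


SNR = -70.6 - (-85.1) = 14.5 dB

14.5 dB


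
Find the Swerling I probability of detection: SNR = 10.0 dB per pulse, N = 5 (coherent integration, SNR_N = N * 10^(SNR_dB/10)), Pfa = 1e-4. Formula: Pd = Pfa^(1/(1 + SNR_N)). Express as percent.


SNR_lin = 10^(10.0/10) = 10.0
SNR_N = 5 * 10.0 = 50.0
1/(1 + SNR_N) = 1/51.0 = 0.0196078
Pd = (1e-4)^0.0196078 = 0.83477
Pd = 83.5%

83.5%


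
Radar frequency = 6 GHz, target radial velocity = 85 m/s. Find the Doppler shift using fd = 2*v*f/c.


fd = 2 * 85 * 6000000000.0 / 3e8 = 3400.0 Hz

3400.0 Hz


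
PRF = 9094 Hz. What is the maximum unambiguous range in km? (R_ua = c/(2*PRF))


R_ua = 3e8 / (2 * 9094) = 16494.4 m = 16.5 km

16.5 km


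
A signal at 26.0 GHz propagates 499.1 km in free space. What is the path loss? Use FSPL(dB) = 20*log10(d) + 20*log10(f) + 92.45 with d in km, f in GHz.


20*log10(499.1) = 53.96
20*log10(26.0) = 28.3
FSPL = 174.7 dB

174.7 dB


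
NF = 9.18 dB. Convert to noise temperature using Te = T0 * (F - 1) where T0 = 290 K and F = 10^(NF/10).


NF_lin = 10^(9.18/10) = 8.279422
Te = 290 * (8.279422 - 1) = 2111.0 K

2111.0 K


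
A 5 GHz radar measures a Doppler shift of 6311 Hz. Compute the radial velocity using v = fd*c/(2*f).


v = 6311 * 3e8 / (2 * 5000000000.0) = 189.3 m/s

189.3 m/s


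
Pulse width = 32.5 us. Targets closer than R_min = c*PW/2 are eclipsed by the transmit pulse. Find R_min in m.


R_min = 3e8 * 32.5e-6 / 2 = 4875.0 m

4875.0 m


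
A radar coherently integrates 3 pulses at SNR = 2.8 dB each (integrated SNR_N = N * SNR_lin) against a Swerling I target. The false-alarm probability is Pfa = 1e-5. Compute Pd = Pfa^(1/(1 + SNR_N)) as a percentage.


SNR_lin = 10^(2.8/10) = 1.90546
SNR_N = 3 * 1.90546 = 5.71638
1/(1 + SNR_N) = 1/6.71638 = 0.1488897
Pd = (1e-5)^0.1488897 = 0.18012
Pd = 18.0%

18.0%


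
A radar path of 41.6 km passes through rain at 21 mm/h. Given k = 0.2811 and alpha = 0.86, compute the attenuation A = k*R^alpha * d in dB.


gamma = 0.2811 * 21^0.86 = 3.854512 dB/km
A = 3.854512 * 41.6 = 160.35 dB

160.35 dB


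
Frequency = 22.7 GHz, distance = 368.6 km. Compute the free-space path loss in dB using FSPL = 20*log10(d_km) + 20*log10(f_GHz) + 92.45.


20*log10(368.6) = 51.33
20*log10(22.7) = 27.12
FSPL = 170.9 dB

170.9 dB


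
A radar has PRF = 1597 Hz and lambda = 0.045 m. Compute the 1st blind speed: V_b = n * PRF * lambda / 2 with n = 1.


V_blind = 1 * 1597 * 0.045 / 2 = 35.9 m/s

35.9 m/s


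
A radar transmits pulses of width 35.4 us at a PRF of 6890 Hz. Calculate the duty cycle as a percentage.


DC = 35.4e-6 * 6890 * 100 = 24.39%

24.39%


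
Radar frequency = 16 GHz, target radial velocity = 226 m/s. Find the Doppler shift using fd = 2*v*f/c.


fd = 2 * 226 * 16000000000.0 / 3e8 = 24106.7 Hz

24106.7 Hz


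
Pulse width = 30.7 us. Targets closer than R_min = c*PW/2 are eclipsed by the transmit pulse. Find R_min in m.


R_min = 3e8 * 30.7e-6 / 2 = 4605.0 m

4605.0 m


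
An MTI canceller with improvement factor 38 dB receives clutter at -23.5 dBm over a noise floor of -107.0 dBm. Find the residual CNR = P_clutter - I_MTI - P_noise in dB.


CNR = -23.5 - 38 - (-107.0) = 45.5 dB

45.5 dB


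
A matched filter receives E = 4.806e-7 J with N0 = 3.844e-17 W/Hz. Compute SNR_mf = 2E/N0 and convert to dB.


SNR_lin = 2 * 4.806e-7 / 3.844e-17 = 2.501e10
SNR_dB = 10*log10(2.501e10) = 104.0 dB

104.0 dB


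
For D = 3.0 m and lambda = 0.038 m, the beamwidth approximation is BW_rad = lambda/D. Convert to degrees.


BW_rad = 0.038 / 3.0 = 0.012667
BW_deg = 0.73 degrees

0.73 degrees


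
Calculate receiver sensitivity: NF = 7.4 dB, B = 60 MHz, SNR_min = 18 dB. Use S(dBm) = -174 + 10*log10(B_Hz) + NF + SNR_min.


10*log10(60000000.0) = 77.78
S = -174 + 77.78 + 7.4 + 18 = -70.8 dBm

-70.8 dBm


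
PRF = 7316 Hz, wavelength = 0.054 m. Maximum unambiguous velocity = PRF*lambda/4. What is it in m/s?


V_ua = 7316 * 0.054 / 4 = 98.8 m/s

98.8 m/s


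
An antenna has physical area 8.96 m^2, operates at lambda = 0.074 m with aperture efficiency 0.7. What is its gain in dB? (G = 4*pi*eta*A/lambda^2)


G_linear = 4*pi*0.7*8.96/0.074^2 = 14393.04
G_dB = 10*log10(14393.04) = 41.6 dB

41.6 dB


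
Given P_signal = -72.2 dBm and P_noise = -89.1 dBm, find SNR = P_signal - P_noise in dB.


SNR = -72.2 - (-89.1) = 16.9 dB

16.9 dB


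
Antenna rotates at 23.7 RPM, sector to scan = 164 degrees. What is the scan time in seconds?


t = 164 / (23.7 * 360) * 60 = 1.15 s

1.15 s


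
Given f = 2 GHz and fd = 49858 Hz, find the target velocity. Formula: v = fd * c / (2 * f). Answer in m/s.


v = 49858 * 3e8 / (2 * 2000000000.0) = 3739.4 m/s

3739.4 m/s


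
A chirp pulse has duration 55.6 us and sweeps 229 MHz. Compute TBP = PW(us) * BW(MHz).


TBP = 55.6 * 229 = 12732.4

12732.4


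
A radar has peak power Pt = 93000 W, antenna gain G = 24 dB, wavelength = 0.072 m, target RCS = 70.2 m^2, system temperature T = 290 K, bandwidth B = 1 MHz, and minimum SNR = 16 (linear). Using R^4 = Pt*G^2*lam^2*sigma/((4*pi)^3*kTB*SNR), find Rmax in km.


G_lin = 10^(24/10) = 251.188643
R^4 = 93000 * 251.188643^2 * 0.072^2 * 70.2 / ((4*pi)^3 * 1.38e-23 * 290 * 1000000.0 * 16)
R^4 = 1.68058e19 m^4
R_max = (1.68058e19)^(1/4) = 64027.2 m = 64.0 km

64.0 km


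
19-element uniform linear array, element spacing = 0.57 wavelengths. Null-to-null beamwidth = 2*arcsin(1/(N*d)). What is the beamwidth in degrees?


1/(N*d) = 1/(19*0.57) = 0.092336
BW = 2*arcsin(0.092336) = 10.6 degrees

10.6 degrees


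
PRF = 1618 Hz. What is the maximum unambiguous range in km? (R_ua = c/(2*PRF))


R_ua = 3e8 / (2 * 1618) = 92707.0 m = 92.7 km

92.7 km


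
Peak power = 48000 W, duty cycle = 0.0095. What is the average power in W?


P_avg = 48000 * 0.0095 = 456.0 W

456.0 W


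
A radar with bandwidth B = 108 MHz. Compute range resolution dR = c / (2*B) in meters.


dR = 3e8 / (2 * 108000000.0) = 1.39 m

1.39 m


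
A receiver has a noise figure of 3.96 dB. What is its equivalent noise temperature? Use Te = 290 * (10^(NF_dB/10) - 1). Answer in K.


NF_lin = 10^(3.96/10) = 2.488857
Te = 290 * (2.488857 - 1) = 431.8 K

431.8 K


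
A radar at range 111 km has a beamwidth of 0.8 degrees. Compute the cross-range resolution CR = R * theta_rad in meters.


BW_rad = 0.013962634
CR = 111000 * 0.013962634 = 1549.9 m

1549.9 m


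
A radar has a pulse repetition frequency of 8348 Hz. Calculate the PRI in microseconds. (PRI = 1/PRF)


PRI = 1/8348 = 0.0001197892 s = 119.8 us

119.8 us


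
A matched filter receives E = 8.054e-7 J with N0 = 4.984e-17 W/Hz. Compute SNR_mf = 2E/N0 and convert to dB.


SNR_lin = 2 * 8.054e-7 / 4.984e-17 = 3.232e10
SNR_dB = 10*log10(3.232e10) = 105.1 dB

105.1 dB


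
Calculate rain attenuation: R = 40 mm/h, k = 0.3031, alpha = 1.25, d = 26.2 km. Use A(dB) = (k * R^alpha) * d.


gamma = 0.3031 * 40^1.25 = 30.490246 dB/km
A = 30.490246 * 26.2 = 798.84 dB

798.84 dB


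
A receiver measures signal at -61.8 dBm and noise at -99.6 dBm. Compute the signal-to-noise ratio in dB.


SNR = -61.8 - (-99.6) = 37.8 dB

37.8 dB


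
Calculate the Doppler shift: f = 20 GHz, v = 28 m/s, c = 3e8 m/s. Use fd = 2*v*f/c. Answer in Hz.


fd = 2 * 28 * 20000000000.0 / 3e8 = 3733.3 Hz

3733.3 Hz


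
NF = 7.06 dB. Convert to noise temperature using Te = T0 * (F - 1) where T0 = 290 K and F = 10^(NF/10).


NF_lin = 10^(7.06/10) = 5.081594
Te = 290 * (5.081594 - 1) = 1183.7 K

1183.7 K


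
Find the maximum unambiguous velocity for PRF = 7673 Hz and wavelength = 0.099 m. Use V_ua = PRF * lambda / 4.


V_ua = 7673 * 0.099 / 4 = 189.9 m/s

189.9 m/s


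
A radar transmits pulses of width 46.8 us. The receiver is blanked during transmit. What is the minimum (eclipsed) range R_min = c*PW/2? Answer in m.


R_min = 3e8 * 46.8e-6 / 2 = 7020.0 m

7020.0 m


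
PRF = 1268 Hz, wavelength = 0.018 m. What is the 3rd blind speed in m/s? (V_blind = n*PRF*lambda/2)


V_blind = 3 * 1268 * 0.018 / 2 = 34.2 m/s

34.2 m/s


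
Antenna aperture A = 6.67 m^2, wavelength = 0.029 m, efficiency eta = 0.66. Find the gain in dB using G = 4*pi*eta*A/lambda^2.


G_linear = 4*pi*0.66*6.67/0.029^2 = 65778.45
G_dB = 10*log10(65778.45) = 48.2 dB

48.2 dB


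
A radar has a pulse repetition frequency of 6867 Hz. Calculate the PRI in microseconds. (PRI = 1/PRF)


PRI = 1/6867 = 0.000145624 s = 145.6 us

145.6 us


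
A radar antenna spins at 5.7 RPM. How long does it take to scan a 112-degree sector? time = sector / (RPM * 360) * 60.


t = 112 / (5.7 * 360) * 60 = 3.27 s

3.27 s


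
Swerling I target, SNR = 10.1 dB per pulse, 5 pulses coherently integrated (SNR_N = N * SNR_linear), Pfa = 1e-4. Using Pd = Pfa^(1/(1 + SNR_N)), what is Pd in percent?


SNR_lin = 10^(10.1/10) = 10.23293
SNR_N = 5 * 10.23293 = 51.16465
1/(1 + SNR_N) = 1/52.16465 = 0.0191701
Pd = (1e-4)^0.0191701 = 0.83815
Pd = 83.8%

83.8%


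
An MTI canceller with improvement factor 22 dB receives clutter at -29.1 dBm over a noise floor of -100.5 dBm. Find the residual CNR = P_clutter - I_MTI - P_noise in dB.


CNR = -29.1 - 22 - (-100.5) = 49.4 dB

49.4 dB


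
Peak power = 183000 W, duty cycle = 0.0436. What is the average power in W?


P_avg = 183000 * 0.0436 = 7978.8 W

7978.8 W


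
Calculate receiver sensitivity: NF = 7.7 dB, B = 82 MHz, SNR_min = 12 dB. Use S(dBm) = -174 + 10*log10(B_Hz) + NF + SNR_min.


10*log10(82000000.0) = 79.14
S = -174 + 79.14 + 7.7 + 12 = -75.2 dBm

-75.2 dBm


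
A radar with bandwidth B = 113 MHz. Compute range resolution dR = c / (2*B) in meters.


dR = 3e8 / (2 * 113000000.0) = 1.33 m

1.33 m


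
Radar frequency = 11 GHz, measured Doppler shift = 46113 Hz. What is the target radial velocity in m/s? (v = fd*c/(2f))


v = 46113 * 3e8 / (2 * 11000000000.0) = 628.8 m/s

628.8 m/s


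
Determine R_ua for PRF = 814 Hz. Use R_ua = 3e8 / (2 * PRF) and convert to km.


R_ua = 3e8 / (2 * 814) = 184275.2 m = 184.3 km

184.3 km


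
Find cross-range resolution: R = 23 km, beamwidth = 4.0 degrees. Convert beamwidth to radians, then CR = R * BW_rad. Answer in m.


BW_rad = 0.06981317
CR = 23000 * 0.06981317 = 1605.7 m

1605.7 m


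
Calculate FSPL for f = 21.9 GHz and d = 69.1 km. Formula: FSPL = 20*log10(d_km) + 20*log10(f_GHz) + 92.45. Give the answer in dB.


20*log10(69.1) = 36.79
20*log10(21.9) = 26.81
FSPL = 156.0 dB

156.0 dB


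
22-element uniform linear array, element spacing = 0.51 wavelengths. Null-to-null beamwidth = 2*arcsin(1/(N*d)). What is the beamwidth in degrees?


1/(N*d) = 1/(22*0.51) = 0.089127
BW = 2*arcsin(0.089127) = 10.2 degrees

10.2 degrees


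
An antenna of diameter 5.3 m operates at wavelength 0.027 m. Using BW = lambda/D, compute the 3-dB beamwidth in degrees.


BW_rad = 0.027 / 5.3 = 0.005094
BW_deg = 0.29 degrees

0.29 degrees


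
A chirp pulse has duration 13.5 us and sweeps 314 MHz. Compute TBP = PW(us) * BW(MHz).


TBP = 13.5 * 314 = 4239.0

4239.0


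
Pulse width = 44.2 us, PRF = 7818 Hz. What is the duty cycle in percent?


DC = 44.2e-6 * 7818 * 100 = 34.56%

34.56%


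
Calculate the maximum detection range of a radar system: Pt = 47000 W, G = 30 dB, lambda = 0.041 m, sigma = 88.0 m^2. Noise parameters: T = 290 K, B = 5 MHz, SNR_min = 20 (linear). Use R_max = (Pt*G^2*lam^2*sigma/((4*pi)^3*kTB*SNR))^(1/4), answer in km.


G_lin = 10^(30/10) = 1000.0
R^4 = 47000 * 1000.0^2 * 0.041^2 * 88.0 / ((4*pi)^3 * 1.38e-23 * 290 * 5000000.0 * 20)
R^4 = 8.75471e18 m^4
R_max = (8.75471e18)^(1/4) = 54395.2 m = 54.4 km

54.4 km


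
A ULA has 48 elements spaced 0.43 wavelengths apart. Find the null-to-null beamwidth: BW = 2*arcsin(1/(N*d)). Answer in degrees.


1/(N*d) = 1/(48*0.43) = 0.04845
BW = 2*arcsin(0.04845) = 5.6 degrees

5.6 degrees


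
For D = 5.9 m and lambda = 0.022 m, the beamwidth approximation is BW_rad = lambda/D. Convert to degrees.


BW_rad = 0.022 / 5.9 = 0.003729
BW_deg = 0.21 degrees

0.21 degrees


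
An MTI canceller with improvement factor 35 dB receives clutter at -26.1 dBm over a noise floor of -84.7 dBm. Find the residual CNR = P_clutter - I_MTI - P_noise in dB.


CNR = -26.1 - 35 - (-84.7) = 23.6 dB

23.6 dB


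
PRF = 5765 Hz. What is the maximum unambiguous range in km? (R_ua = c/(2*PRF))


R_ua = 3e8 / (2 * 5765) = 26019.1 m = 26.0 km

26.0 km


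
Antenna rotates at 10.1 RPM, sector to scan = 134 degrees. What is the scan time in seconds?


t = 134 / (10.1 * 360) * 60 = 2.21 s

2.21 s


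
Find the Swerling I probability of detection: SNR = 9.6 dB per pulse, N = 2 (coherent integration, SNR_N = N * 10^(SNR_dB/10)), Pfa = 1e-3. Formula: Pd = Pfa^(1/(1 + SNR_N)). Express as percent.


SNR_lin = 10^(9.6/10) = 9.12011
SNR_N = 2 * 9.12011 = 18.24022
1/(1 + SNR_N) = 1/19.24022 = 0.0519745
Pd = (1e-3)^0.0519745 = 0.69836
Pd = 69.8%

69.8%


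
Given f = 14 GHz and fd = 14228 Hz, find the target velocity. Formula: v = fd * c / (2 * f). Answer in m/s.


v = 14228 * 3e8 / (2 * 14000000000.0) = 152.4 m/s

152.4 m/s


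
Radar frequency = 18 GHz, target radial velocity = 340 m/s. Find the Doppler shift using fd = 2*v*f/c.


fd = 2 * 340 * 18000000000.0 / 3e8 = 40800.0 Hz

40800.0 Hz


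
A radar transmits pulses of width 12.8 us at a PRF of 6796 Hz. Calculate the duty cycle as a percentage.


DC = 12.8e-6 * 6796 * 100 = 8.7%

8.7%


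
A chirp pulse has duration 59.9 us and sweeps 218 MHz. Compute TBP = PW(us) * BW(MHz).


TBP = 59.9 * 218 = 13058.2

13058.2


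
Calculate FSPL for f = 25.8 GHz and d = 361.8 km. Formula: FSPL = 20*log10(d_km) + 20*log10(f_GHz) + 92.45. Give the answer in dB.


20*log10(361.8) = 51.17
20*log10(25.8) = 28.23
FSPL = 171.9 dB

171.9 dB


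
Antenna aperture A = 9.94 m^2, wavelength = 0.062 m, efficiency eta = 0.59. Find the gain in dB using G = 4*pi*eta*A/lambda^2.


G_linear = 4*pi*0.59*9.94/0.062^2 = 19171.89
G_dB = 10*log10(19171.89) = 42.8 dB

42.8 dB


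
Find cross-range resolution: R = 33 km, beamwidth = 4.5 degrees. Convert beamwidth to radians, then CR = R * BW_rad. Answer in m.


BW_rad = 0.078539816
CR = 33000 * 0.078539816 = 2591.8 m

2591.8 m


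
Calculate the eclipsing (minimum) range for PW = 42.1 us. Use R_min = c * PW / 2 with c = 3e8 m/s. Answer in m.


R_min = 3e8 * 42.1e-6 / 2 = 6315.0 m

6315.0 m


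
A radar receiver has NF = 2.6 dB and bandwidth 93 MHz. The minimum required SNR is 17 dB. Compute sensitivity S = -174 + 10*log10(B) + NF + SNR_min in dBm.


10*log10(93000000.0) = 79.68
S = -174 + 79.68 + 2.6 + 17 = -74.7 dBm

-74.7 dBm


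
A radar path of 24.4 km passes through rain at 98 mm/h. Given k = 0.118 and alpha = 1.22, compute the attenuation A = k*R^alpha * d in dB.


gamma = 0.118 * 98^1.22 = 31.708655 dB/km
A = 31.708655 * 24.4 = 773.69 dB

773.69 dB


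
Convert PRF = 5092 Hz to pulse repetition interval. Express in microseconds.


PRI = 1/5092 = 0.0001963865 s = 196.4 us

196.4 us


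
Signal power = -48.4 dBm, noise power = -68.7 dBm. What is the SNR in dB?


SNR = -48.4 - (-68.7) = 20.3 dB

20.3 dB


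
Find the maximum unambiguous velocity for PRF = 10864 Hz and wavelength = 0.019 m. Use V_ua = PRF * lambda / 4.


V_ua = 10864 * 0.019 / 4 = 51.6 m/s

51.6 m/s


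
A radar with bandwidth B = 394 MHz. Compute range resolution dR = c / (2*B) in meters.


dR = 3e8 / (2 * 394000000.0) = 0.38 m

0.38 m


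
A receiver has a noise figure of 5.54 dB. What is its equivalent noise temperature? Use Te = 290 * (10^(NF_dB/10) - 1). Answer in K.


NF_lin = 10^(5.54/10) = 3.580964
Te = 290 * (3.580964 - 1) = 748.5 K

748.5 K


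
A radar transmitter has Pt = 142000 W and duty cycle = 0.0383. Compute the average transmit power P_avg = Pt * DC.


P_avg = 142000 * 0.0383 = 5438.6 W

5438.6 W


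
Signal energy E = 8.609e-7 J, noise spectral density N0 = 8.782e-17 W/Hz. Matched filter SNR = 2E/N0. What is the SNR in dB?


SNR_lin = 2 * 8.609e-7 / 8.782e-17 = 1.961e10
SNR_dB = 10*log10(1.961e10) = 102.9 dB

102.9 dB


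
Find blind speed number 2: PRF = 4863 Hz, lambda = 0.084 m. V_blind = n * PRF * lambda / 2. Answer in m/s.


V_blind = 2 * 4863 * 0.084 / 2 = 408.5 m/s

408.5 m/s


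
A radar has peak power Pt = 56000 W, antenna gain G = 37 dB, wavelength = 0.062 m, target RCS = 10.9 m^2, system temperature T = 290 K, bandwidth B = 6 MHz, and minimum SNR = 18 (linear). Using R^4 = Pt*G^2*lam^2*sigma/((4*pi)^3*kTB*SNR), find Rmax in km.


G_lin = 10^(37/10) = 5011.872336
R^4 = 56000 * 5011.872336^2 * 0.062^2 * 10.9 / ((4*pi)^3 * 1.38e-23 * 290 * 6000000.0 * 18)
R^4 = 6.87175e19 m^4
R_max = (6.87175e19)^(1/4) = 91047.3 m = 91.0 km

91.0 km


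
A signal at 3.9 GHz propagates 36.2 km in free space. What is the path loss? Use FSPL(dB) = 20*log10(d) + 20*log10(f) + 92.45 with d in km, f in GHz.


20*log10(36.2) = 31.17
20*log10(3.9) = 11.82
FSPL = 135.4 dB

135.4 dB


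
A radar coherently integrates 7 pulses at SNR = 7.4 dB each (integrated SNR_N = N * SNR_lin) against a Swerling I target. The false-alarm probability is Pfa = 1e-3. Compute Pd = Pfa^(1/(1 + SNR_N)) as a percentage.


SNR_lin = 10^(7.4/10) = 5.49541
SNR_N = 7 * 5.49541 = 38.46787
1/(1 + SNR_N) = 1/39.46787 = 0.0253371
Pd = (1e-3)^0.0253371 = 0.83944
Pd = 83.9%

83.9%


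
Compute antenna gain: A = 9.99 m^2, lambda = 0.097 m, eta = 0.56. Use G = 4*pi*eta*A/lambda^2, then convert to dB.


G_linear = 4*pi*0.56*9.99/0.097^2 = 7471.71
G_dB = 10*log10(7471.71) = 38.7 dB

38.7 dB


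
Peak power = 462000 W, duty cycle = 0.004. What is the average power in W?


P_avg = 462000 * 0.004 = 1848.0 W

1848.0 W


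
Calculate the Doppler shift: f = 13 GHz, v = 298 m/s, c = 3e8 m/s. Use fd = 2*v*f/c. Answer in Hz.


fd = 2 * 298 * 13000000000.0 / 3e8 = 25826.7 Hz

25826.7 Hz


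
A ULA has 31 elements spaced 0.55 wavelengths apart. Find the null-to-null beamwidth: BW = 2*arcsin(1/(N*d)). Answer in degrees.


1/(N*d) = 1/(31*0.55) = 0.058651
BW = 2*arcsin(0.058651) = 6.7 degrees

6.7 degrees


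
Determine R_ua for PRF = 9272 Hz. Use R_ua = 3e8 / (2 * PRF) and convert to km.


R_ua = 3e8 / (2 * 9272) = 16177.7 m = 16.2 km

16.2 km


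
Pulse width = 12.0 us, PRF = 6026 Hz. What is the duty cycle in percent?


DC = 12.0e-6 * 6026 * 100 = 7.23%

7.23%


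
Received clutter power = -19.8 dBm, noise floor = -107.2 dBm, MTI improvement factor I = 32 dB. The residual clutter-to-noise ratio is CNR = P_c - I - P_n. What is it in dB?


CNR = -19.8 - 32 - (-107.2) = 55.4 dB

55.4 dB


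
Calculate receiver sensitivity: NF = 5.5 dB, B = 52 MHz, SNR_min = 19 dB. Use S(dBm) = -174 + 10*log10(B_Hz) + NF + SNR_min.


10*log10(52000000.0) = 77.16
S = -174 + 77.16 + 5.5 + 19 = -72.3 dBm

-72.3 dBm


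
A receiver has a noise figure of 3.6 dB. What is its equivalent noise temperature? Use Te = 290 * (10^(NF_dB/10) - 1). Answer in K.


NF_lin = 10^(3.6/10) = 2.290868
Te = 290 * (2.290868 - 1) = 374.4 K

374.4 K


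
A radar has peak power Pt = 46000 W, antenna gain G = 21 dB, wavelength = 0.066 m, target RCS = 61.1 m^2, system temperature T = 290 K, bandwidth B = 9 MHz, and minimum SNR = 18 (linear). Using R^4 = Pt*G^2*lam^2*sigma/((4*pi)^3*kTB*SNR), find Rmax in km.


G_lin = 10^(21/10) = 125.892541
R^4 = 46000 * 125.892541^2 * 0.066^2 * 61.1 / ((4*pi)^3 * 1.38e-23 * 290 * 9000000.0 * 18)
R^4 = 1.50822e17 m^4
R_max = (1.50822e17)^(1/4) = 19706.8 m = 19.7 km

19.7 km


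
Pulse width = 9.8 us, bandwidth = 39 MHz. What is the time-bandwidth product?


TBP = 9.8 * 39 = 382.2

382.2


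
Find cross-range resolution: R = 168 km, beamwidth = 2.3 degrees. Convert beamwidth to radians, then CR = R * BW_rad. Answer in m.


BW_rad = 0.040142573
CR = 168000 * 0.040142573 = 6744.0 m

6744.0 m


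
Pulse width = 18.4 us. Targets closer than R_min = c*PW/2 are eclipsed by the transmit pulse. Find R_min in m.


R_min = 3e8 * 18.4e-6 / 2 = 2760.0 m

2760.0 m


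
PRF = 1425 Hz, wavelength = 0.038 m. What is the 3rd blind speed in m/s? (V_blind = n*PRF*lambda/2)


V_blind = 3 * 1425 * 0.038 / 2 = 81.2 m/s

81.2 m/s
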